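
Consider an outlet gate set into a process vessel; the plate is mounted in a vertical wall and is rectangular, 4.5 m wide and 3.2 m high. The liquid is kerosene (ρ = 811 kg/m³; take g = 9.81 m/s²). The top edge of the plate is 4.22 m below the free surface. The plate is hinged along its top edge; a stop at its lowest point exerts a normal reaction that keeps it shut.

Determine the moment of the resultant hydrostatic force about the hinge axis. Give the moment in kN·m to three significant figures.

M ≈ 1160 kN·m

γ = ρg = 811 × 9.81 / 1000 = 7.95591 kN/m³.
The centroid lies 3.2/2 = 1.6 m below the top edge, so the centroid depth is h_c = 4.22 + 1.6 = 5.82 m.
A = 4.5 × 3.2 = 14.4 m².
Resultant F = γ·h_c·A = 7.95591 × 5.82 × 14.4 = 666.769 kN.
I_c = b·h³/12 = 4.5 × 3.2³/12 = 12.288 m⁴.
Centre of pressure: y_p = y_c + I_c/(y_c·A) = 5.82 + 12.288/(5.82 × 14.4) = 5.82 + 0.146621 = 5.96662 m along the plane.
The resultant acts 1.6 + 0.146621 = 1.74662 m (along the plate) below the hinge at the top edge, so the moment about the hinge is M = F × 1.74662 = 666.769 × 1.74662 = 1164.59 kN·m.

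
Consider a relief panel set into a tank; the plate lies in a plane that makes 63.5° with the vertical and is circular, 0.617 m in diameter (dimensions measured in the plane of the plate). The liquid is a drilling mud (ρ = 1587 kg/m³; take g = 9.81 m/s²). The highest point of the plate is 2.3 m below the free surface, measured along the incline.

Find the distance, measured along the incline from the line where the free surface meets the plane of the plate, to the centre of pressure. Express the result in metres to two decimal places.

y_p = 2.62 m

γ = ρg = 1587 × 9.81 / 1000 = 15.56847 kN/m³.
The plate makes 63.5° with the vertical, i.e. θ = 90° − 63.5° = 26.5° to the horizontal. Measuring y along the incline from the free-surface line, vertical depth h = y·sinθ with sinθ = 0.446198.
The centroid is at the centre, 0.3085 m below the top of the plate, so y_c = 2.3 + 0.3085 = 2.6085 m and h_c = 2.6085 × 0.446198 = 1.16391 m.
A = π(0.3085)² = 0.298992 m².
Resultant F = γ·h_c·A = 15.56847 × 1.16391 × 0.298992 = 5.41782 kN.
I_c = πr⁴/4 = π × 0.3085⁴/4 = 0.00711395 m⁴.
Centre of pressure: y_p = y_c + I_c/(y_c·A) = 2.6085 + 0.00711395/(2.6085 × 0.298992) = 2.6085 + 0.00912138 = 2.61762 m along the plane.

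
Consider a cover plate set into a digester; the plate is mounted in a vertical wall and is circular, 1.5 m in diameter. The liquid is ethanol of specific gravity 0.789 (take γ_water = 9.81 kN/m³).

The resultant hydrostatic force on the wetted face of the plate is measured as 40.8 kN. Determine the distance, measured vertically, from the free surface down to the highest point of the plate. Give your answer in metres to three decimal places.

γ = 0.789 × 9.81 = 7.74009 kN/m³.
A = π(0.75)² = 1.76715 m².
From F = γ·h_c·A, the centroid depth is h_c = 40.8/(7.74009 × 1.76715) = 2.98291 m.
The centroid is at the centre, 0.75 m below the top of the plate, so the highest point sits at h_top = 2.98291 − 0.75 = 2.23291 m below the surface.

d_top ≈ 2.233 m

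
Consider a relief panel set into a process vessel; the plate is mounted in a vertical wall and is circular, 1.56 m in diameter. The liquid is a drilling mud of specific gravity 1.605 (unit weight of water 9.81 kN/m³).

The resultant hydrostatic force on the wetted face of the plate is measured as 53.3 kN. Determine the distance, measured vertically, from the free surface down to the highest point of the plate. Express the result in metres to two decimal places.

d_top ≈ 0.99 m

γ = 1.605 × 9.81 = 15.74505 kN/m³.
A = π(0.78)² = 1.91134 m².
From F = γ·h_c·A, the centroid depth is h_c = 53.3/(15.74505 × 1.91134) = 1.77111 m.
The centroid is at the centre, 0.78 m below the top of the plate, so the highest point sits at h_top = 1.77111 − 0.78 = 0.99111 m below the surface.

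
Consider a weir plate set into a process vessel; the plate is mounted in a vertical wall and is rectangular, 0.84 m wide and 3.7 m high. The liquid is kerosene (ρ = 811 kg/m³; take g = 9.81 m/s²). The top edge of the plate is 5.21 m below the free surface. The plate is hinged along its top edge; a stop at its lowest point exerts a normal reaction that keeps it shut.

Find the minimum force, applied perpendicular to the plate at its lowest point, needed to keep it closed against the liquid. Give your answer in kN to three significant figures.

γ = ρg = 811 × 9.81 / 1000 = 7.95591 kN/m³.
The centroid lies 3.7/2 = 1.85 m below the top edge, so the centroid depth is h_c = 5.21 + 1.85 = 7.06 m.
A = 0.84 × 3.7 = 3.108 m².
Resultant F = γ·h_c·A = 7.95591 × 7.06 × 3.108 = 174.572 kN.
I_c = b·h³/12 = 0.84 × 3.7³/12 = 3.54571 m⁴.
Centre of pressure: y_p = y_c + I_c/(y_c·A) = 7.06 + 3.54571/(7.06 × 3.108) = 7.06 + 0.161591 = 7.22159 m along the plane.
The resultant acts 1.85 + 0.161591 = 2.01159 m (along the plate) below the hinge at the top edge, so the moment about the hinge is M = F × 2.01159 = 174.572 × 2.01159 = 351.167 kN·m.
A normal force at the bottom, 3.7 m from the hinge, must supply this moment: P = 351.167/3.7 = 94.91 kN.

P ≈ 94.9 kN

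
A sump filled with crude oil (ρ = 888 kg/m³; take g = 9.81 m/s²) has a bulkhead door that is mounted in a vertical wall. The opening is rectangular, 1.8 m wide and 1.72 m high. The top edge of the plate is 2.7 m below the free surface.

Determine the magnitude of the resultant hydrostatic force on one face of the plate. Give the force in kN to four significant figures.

γ = ρg = 888 × 9.81 / 1000 = 8.71128 kN/m³.
The centroid lies 1.72/2 = 0.86 m below the top edge, so the centroid depth is h_c = 2.7 + 0.86 = 3.56 m.
A = 1.8 × 1.72 = 3.096 m².
Resultant F = γ·h_c·A = 8.71128 × 3.56 × 3.096 = 96.0136 kN.

F ≈ 96.01 kN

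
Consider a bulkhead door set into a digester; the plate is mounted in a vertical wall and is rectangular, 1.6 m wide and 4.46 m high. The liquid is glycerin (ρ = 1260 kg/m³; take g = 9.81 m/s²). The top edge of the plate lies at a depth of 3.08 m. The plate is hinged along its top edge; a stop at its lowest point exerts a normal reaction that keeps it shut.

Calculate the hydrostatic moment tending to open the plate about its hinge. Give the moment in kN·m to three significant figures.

M ≈ 1190 kN·m

γ = ρg = 1260 × 9.81 / 1000 = 12.3606 kN/m³.
The centroid lies 4.46/2 = 2.23 m below the top edge, so the centroid depth is h_c = 3.08 + 2.23 = 5.31 m.
A = 1.6 × 4.46 = 7.136 m².
Resultant F = γ·h_c·A = 12.3606 × 5.31 × 7.136 = 468.37 kN.
I_c = b·h³/12 = 1.6 × 4.46³/12 = 11.8289 m⁴.
Centre of pressure: y_p = y_c + I_c/(y_c·A) = 5.31 + 11.8289/(5.31 × 7.136) = 5.31 + 0.312173 = 5.62217 m along the plane.
The resultant acts 2.23 + 0.312173 = 2.54217 m (along the plate) below the hinge at the top edge, so the moment about the hinge is M = F × 2.54217 = 468.37 × 2.54217 = 1190.68 kN·m.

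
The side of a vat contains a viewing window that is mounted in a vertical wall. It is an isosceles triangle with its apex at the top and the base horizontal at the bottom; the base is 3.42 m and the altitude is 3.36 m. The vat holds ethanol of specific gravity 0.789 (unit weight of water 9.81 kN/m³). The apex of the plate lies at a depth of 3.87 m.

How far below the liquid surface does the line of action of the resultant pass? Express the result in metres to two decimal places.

h_p = 6.21 m

γ = 0.789 × 9.81 = 7.74009 kN/m³.
With the apex up, the centroid sits 2h/3 = 2 × 3.36/3 = 2.24 m below the apex, so the centroid depth is h_c = 3.87 + 2.24 = 6.11 m.
A = ½ × 3.42 × 3.36 = 5.7456 m².
Resultant F = γ·h_c·A = 7.74009 × 6.11 × 5.7456 = 271.721 kN.
I_c = b·h³/36 = 3.42 × 3.36³/36 = 3.60364 m⁴.
Centre of pressure: y_p = y_c + I_c/(y_c·A) = 6.11 + 3.60364/(6.11 × 5.7456) = 6.11 + 0.102651 = 6.21265 m along the plane.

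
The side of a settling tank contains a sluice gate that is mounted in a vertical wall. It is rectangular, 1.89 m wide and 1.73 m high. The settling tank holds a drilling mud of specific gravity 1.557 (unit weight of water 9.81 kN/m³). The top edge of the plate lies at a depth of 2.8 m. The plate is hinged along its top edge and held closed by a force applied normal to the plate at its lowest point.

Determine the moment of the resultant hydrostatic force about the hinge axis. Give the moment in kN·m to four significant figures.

M ≈ 170.8 kN·m

γ = 1.557 × 9.81 = 15.27417 kN/m³.
The centroid lies 1.73/2 = 0.865 m below the top edge, so the centroid depth is h_c = 2.8 + 0.865 = 3.665 m.
A = 1.89 × 1.73 = 3.2697 m².
Resultant F = γ·h_c·A = 15.27417 × 3.665 × 3.2697 = 183.037 kN.
I_c = b·h³/12 = 1.89 × 1.73³/12 = 0.81549 m⁴.
Centre of pressure: y_p = y_c + I_c/(y_c·A) = 3.665 + 0.81549/(3.665 × 3.2697) = 3.665 + 0.0680514 = 3.73305 m along the plane.
The resultant acts 0.865 + 0.0680514 = 0.933051 m (along the plate) below the hinge at the top edge, so the moment about the hinge is M = F × 0.933051 = 183.037 × 0.933051 = 170.783 kN·m.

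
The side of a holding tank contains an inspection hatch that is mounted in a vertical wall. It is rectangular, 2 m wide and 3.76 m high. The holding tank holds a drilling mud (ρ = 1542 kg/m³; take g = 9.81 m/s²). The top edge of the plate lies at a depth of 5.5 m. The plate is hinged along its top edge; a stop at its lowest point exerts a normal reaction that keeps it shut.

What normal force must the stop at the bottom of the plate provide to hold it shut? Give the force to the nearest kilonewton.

γ = ρg = 1542 × 9.81 / 1000 = 15.12702 kN/m³.
The centroid lies 3.76/2 = 1.88 m below the top edge, so the centroid depth is h_c = 5.5 + 1.88 = 7.38 m.
A = 2 × 3.76 = 7.52 m².
Resultant F = γ·h_c·A = 15.12702 × 7.38 × 7.52 = 839.513 kN.
I_c = b·h³/12 = 2 × 3.76³/12 = 8.85956 m⁴.
Centre of pressure: y_p = y_c + I_c/(y_c·A) = 7.38 + 8.85956/(7.38 × 7.52) = 7.38 + 0.159639 = 7.53964 m along the plane.
The resultant acts 1.88 + 0.159639 = 2.03964 m (along the plate) below the hinge at the top edge, so the moment about the hinge is M = F × 2.03964 = 839.513 × 2.03964 = 1712.3 kN·m.
A normal force at the bottom, 3.76 m from the hinge, must supply this moment: P = 1712.3/3.76 = 455.399 kN.

P ≈ 455 kN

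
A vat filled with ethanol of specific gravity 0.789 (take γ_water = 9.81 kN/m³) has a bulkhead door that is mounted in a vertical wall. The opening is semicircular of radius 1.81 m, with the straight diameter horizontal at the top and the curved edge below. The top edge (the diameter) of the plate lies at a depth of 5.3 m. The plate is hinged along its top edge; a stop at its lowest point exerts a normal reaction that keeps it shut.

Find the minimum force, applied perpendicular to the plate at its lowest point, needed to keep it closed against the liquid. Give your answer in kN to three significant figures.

γ = 0.789 × 9.81 = 7.74009 kN/m³.
The centroid of a semicircle lies 4r/(3π) = 0.768188 m from the diameter, here below the top edge, so the centroid depth is h_c = 5.3 + 0.768188 = 6.06819 m.
A = πr²/2 = π × 1.81²/2 = 5.14609 m².
Resultant F = γ·h_c·A = 7.74009 × 6.06819 × 5.14609 = 241.703 kN.
I_c = (π/8 − 8/(9π))·r⁴ = 0.109757 × 1.81⁴ = 1.178 m⁴.
Centre of pressure: y_p = y_c + I_c/(y_c·A) = 6.06819 + 1.178/(6.06819 × 5.14609) = 6.06819 + 0.0377232 = 6.10591 m along the plane.
The resultant acts 0.768188 + 0.0377232 = 0.805911 m (along the plate) below the hinge at the top edge, so the moment about the hinge is M = F × 0.805911 = 241.703 × 0.805911 = 194.791 kN·m.
A normal force at the bottom, 1.81 m from the hinge, must supply this moment: P = 194.791/1.81 = 107.619 kN.

P ≈ 108 kN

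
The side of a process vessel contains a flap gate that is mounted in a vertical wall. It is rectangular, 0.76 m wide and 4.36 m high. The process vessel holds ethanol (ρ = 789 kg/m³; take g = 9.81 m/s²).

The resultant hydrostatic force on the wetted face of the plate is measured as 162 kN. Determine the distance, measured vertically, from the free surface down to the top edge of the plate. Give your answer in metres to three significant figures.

d_top ≈ 4.14 m

γ = ρg = 789 × 9.81 / 1000 = 7.74009 kN/m³.
A = 0.76 × 4.36 = 3.3136 m².
From F = γ·h_c·A, the centroid depth is h_c = 162/(7.74009 × 3.3136) = 6.31639 m.
The centroid lies 4.36/2 = 2.18 m below the top edge, so the top edge sits at h_top = 6.31639 − 2.18 = 4.13639 m below the surface.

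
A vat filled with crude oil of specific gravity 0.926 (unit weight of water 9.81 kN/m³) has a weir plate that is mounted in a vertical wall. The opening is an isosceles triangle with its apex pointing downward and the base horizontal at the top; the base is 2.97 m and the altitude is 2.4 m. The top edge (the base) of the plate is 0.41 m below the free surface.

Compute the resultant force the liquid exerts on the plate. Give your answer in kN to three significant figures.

F ≈ 39.2 kN

γ = 0.926 × 9.81 = 9.08406 kN/m³.
With the apex down, the centroid sits h/3 = 2.4/3 = 0.8 m below the base (the top edge), so the centroid depth is h_c = 0.41 + 0.8 = 1.21 m.
A = ½ × 2.97 × 2.4 = 3.564 m².
Resultant F = γ·h_c·A = 9.08406 × 1.21 × 3.564 = 39.1745 kN.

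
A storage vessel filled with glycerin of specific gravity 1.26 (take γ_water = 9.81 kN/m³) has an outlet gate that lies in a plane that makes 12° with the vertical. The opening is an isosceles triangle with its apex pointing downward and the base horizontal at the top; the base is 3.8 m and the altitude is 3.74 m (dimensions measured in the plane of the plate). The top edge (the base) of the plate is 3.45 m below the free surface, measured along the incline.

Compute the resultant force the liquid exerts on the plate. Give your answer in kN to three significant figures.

γ = 1.26 × 9.81 = 12.3606 kN/m³.
The plate makes 12° with the vertical, i.e. θ = 90° − 12° = 78° to the horizontal. Measuring y along the incline from the free-surface line, vertical depth h = y·sinθ with sinθ = 0.978148.
With the apex down, the centroid sits h/3 = 3.74/3 = 1.24667 m below the base (the top edge), so y_c = 3.45 + 1.24667 = 4.69667 m and h_c = 4.69667 × 0.978148 = 4.59404 m.
A = ½ × 3.8 × 3.74 = 7.106 m².
Resultant F = γ·h_c·A = 12.3606 × 4.59404 × 7.106 = 403.515 kN.

F ≈ 404 kN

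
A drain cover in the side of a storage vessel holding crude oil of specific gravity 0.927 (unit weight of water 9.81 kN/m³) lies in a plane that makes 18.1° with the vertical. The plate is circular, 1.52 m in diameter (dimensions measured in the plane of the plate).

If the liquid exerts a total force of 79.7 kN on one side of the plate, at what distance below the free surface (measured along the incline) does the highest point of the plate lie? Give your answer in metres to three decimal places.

y_top ≈ 4.321 m

γ = 0.927 × 9.81 = 9.09387 kN/m³.
A = π(0.76)² = 1.81458 m².
From F = γ·h_c·A, the centroid depth is h_c = 79.7/(9.09387 × 1.81458) = 4.82985 m.
The plate makes 18.1° with the vertical, i.e. θ = 90° − 18.1° = 71.9° to the horizontal. Measuring y along the incline from the free-surface line, vertical depth h = y·sinθ with sinθ = 0.950516.
Along the incline, y_c = h_c/sinθ = 4.82985/0.950516 = 5.08129 m.
The centroid is at the centre, 0.76 m below the top of the plate, so the highest point sits at y_top = 5.08129 − 0.76 = 4.32129 m along the incline.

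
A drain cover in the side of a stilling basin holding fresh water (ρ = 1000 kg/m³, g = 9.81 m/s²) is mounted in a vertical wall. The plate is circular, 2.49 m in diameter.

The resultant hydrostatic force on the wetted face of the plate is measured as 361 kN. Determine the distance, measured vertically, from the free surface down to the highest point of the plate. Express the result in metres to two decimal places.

γ = ρg = 1000 × 9.81 = 9810 N/m³ = 9.81 kN/m³.
A = π(1.245)² = 4.86955 m².
From F = γ·h_c·A, the centroid depth is h_c = 361/(9.81 × 4.86955) = 7.557 m.
The centroid is at the centre, 1.245 m below the top of the plate, so the highest point sits at h_top = 7.557 − 1.245 = 6.312 m below the surface.

d_top ≈ 6.31 m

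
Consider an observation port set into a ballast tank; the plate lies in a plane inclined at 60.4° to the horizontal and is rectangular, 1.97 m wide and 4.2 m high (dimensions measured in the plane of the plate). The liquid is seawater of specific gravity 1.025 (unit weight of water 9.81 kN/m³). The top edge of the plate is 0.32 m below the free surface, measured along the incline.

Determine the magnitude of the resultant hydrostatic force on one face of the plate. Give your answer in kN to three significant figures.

F ≈ 175 kN

γ = 1.025 × 9.81 = 10.05525 kN/m³.
Let θ = 60.4° be the plate's angle to the horizontal; measure y along the incline from where the plane meets the free surface. Vertical depth h = y·sinθ with sinθ = 0.869495.
The centroid lies 4.2/2 = 2.1 m below the top edge, so y_c = 0.32 + 2.1 = 2.42 m and h_c = 2.42 × 0.869495 = 2.10418 m.
A = 1.97 × 4.2 = 8.274 m².
Resultant F = γ·h_c·A = 10.05525 × 2.10418 × 8.274 = 175.062 kN.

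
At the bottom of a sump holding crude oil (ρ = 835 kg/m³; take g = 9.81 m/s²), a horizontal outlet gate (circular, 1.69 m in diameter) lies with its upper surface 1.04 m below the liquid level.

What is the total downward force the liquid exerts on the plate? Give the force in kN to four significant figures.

F ≈ 19.11 kN

γ = ρg = 835 × 9.81 / 1000 = 8.19135 kN/m³.
The plate is horizontal, so pressure is uniform at p = γ·h = 8.19135 × 1.04 = 8.519 kN/m².
A = π(0.845)² = 2.24318 m².
F = p·A = 8.519 × 2.24318 = 19.1097 kN.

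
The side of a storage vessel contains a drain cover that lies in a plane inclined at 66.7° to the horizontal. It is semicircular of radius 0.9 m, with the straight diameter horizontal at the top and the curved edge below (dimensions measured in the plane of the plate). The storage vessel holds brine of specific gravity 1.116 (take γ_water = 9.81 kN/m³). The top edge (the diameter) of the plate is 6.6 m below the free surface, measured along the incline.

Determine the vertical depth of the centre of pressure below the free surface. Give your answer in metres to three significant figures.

h_p = 6.42 m

γ = 1.116 × 9.81 = 10.94796 kN/m³.
Let θ = 66.7° be the plate's angle to the horizontal; measure y along the incline from where the plane meets the free surface. Vertical depth h = y·sinθ with sinθ = 0.918446.
The centroid of a semicircle lies 4r/(3π) = 0.381972 m from the diameter, here below the top edge, so y_c = 6.6 + 0.381972 = 6.98197 m and h_c = 6.98197 × 0.918446 = 6.41256 m.
A = πr²/2 = π × 0.9²/2 = 1.27235 m².
Resultant F = γ·h_c·A = 10.94796 × 6.41256 × 1.27235 = 89.3246 kN.
I_c = (π/8 − 8/(9π))·r⁴ = 0.109757 × 0.9⁴ = 0.0720116 m⁴.
Centre of pressure: y_p = y_c + I_c/(y_c·A) = 6.98197 + 0.0720116/(6.98197 × 1.27235) = 6.98197 + 0.00810621 = 6.99008 m along the plane.
Vertically, h_p = y_p·sinθ = 6.99008 × 0.918446 = 6.42001 m.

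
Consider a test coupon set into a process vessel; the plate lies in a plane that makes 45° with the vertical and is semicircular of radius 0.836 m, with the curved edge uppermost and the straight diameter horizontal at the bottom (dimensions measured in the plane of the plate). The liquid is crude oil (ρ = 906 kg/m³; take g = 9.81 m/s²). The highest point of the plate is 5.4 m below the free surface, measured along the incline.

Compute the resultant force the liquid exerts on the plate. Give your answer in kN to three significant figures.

γ = ρg = 906 × 9.81 / 1000 = 8.88786 kN/m³.
The plate makes 45° with the vertical, i.e. θ = 90° − 45° = 45° to the horizontal. Measuring y along the incline from the free-surface line, vertical depth h = y·sinθ with sinθ = 0.707107.
The centroid lies 4r/(3π) = 0.354809 m above the diameter, so r − 4r/(3π) = 0.836 − 0.354809 = 0.481191 m below the topmost point, so y_c = 5.4 + 0.481191 = 5.88119 m and h_c = 5.88119 × 0.707107 = 4.15863 m.
A = πr²/2 = π × 0.836²/2 = 1.09782 m².
Resultant F = γ·h_c·A = 8.88786 × 4.15863 × 1.09782 = 40.5769 kN.

F ≈ 40.6 kN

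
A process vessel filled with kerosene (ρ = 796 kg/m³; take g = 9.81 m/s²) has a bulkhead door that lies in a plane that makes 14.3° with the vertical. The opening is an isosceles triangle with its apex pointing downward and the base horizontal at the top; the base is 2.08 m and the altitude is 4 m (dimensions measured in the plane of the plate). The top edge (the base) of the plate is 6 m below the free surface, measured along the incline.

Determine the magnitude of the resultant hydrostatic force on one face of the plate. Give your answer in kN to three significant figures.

γ = ρg = 796 × 9.81 / 1000 = 7.80876 kN/m³.
The plate makes 14.3° with the vertical, i.e. θ = 90° − 14.3° = 75.7° to the horizontal. Measuring y along the incline from the free-surface line, vertical depth h = y·sinθ with sinθ = 0.969016.
With the apex down, the centroid sits h/3 = 4/3 = 1.33333 m below the base (the top edge), so y_c = 6 + 1.33333 = 7.33333 m and h_c = 7.33333 × 0.969016 = 7.10611 m.
A = ½ × 2.08 × 4 = 4.16 m².
Resultant F = γ·h_c·A = 7.80876 × 7.10611 × 4.16 = 230.838 kN.

F ≈ 231 kN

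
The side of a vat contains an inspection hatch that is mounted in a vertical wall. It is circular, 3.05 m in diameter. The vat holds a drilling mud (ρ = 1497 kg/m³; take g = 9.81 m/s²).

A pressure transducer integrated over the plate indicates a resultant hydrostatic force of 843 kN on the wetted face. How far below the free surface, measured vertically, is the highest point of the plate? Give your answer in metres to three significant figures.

d_top ≈ 6.33 m

γ = ρg = 1497 × 9.81 / 1000 = 14.68557 kN/m³.
A = π(1.525)² = 7.30617 m².
From F = γ·h_c·A, the centroid depth is h_c = 843/(14.68557 × 7.30617) = 7.85682 m.
The centroid is at the centre, 1.525 m below the top of the plate, so the highest point sits at h_top = 7.85682 − 1.525 = 6.33182 m below the surface.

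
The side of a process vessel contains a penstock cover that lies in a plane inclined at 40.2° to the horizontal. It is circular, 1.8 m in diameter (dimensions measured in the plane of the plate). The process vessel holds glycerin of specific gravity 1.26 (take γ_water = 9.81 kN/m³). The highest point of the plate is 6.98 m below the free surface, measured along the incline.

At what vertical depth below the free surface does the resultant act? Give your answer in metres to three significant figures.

h_p = 5.10 m

γ = 1.26 × 9.81 = 12.3606 kN/m³.
Let θ = 40.2° be the plate's angle to the horizontal; measure y along the incline from where the plane meets the free surface. Vertical depth h = y·sinθ with sinθ = 0.645458.
The centroid is at the centre, 0.9 m below the top of the plate, so y_c = 6.98 + 0.9 = 7.88 m and h_c = 7.88 × 0.645458 = 5.08621 m.
A = π(0.9)² = 2.54469 m².
Resultant F = γ·h_c·A = 12.3606 × 5.08621 × 2.54469 = 159.981 kN.
I_c = πr⁴/4 = π × 0.9⁴/4 = 0.5153 m⁴.
Centre of pressure: y_p = y_c + I_c/(y_c·A) = 7.88 + 0.5153/(7.88 × 2.54469) = 7.88 + 0.025698 = 7.9057 m along the plane.
Vertically, h_p = y_p·sinθ = 7.9057 × 0.645458 = 5.1028 m.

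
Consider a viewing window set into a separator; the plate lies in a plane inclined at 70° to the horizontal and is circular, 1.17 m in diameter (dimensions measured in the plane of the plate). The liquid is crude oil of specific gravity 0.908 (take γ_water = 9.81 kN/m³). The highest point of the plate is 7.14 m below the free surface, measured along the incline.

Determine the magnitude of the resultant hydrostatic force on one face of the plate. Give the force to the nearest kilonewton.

γ = 0.908 × 9.81 = 8.90748 kN/m³.
Let θ = 70° be the plate's angle to the horizontal; measure y along the incline from where the plane meets the free surface. Vertical depth h = y·sinθ with sinθ = 0.939693.
The centroid is at the centre, 0.585 m below the top of the plate, so y_c = 7.14 + 0.585 = 7.725 m and h_c = 7.725 × 0.939693 = 7.25913 m.
A = π(0.585)² = 1.07513 m².
Resultant F = γ·h_c·A = 8.90748 × 7.25913 × 1.07513 = 69.5185 kN.

F ≈ 70 kN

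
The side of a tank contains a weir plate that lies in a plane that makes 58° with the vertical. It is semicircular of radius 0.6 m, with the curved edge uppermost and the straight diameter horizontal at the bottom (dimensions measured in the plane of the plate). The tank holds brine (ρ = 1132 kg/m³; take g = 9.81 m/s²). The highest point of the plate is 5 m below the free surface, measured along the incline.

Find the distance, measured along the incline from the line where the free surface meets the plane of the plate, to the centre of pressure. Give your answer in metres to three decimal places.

γ = ρg = 1132 × 9.81 / 1000 = 11.10492 kN/m³.
The plate makes 58° with the vertical, i.e. θ = 90° − 58° = 32° to the horizontal. Measuring y along the incline from the free-surface line, vertical depth h = y·sinθ with sinθ = 0.529919.
The centroid lies 4r/(3π) = 0.254648 m above the diameter, so r − 4r/(3π) = 0.6 − 0.254648 = 0.345352 m below the topmost point, so y_c = 5 + 0.345352 = 5.34535 m and h_c = 5.34535 × 0.529919 = 2.8326 m.
A = πr²/2 = π × 0.6²/2 = 0.565487 m².
Resultant F = γ·h_c·A = 11.10492 × 2.8326 × 0.565487 = 17.7878 kN.
I_c = (π/8 − 8/(9π))·r⁴ = 0.109757 × 0.6⁴ = 0.0142245 m⁴.
Centre of pressure: y_p = y_c + I_c/(y_c·A) = 5.34535 + 0.0142245/(5.34535 × 0.565487) = 5.34535 + 0.00470585 = 5.35006 m along the plane.

y_p = 5.350 m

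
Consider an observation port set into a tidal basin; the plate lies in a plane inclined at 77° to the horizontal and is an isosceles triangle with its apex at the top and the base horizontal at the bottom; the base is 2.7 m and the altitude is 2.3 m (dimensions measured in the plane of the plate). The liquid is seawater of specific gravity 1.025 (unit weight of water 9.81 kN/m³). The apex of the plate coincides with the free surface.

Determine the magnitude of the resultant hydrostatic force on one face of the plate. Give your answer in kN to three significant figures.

γ = 1.025 × 9.81 = 10.05525 kN/m³.
Let θ = 77° be the plate's angle to the horizontal; measure y along the incline from where the plane meets the free surface. Vertical depth h = y·sinθ with sinθ = 0.974370.
With the apex up, the centroid sits 2h/3 = 2 × 2.3/3 = 1.53333 m below the apex, so y_c = 1.53333 m and h_c = 1.53333 × 0.974370 = 1.49403 m.
A = ½ × 2.7 × 2.3 = 3.105 m².
Resultant F = γ·h_c·A = 10.05525 × 1.49403 × 3.105 = 46.6459 kN.

F ≈ 46.6 kN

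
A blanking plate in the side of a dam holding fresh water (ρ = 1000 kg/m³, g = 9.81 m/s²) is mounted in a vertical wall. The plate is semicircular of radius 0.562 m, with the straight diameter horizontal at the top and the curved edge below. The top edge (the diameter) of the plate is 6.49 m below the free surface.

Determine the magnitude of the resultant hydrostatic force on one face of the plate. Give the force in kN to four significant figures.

γ = ρg = 1000 × 9.81 = 9810 N/m³ = 9.81 kN/m³.
The centroid of a semicircle lies 4r/(3π) = 0.23852 m from the diameter, here below the top edge, so the centroid depth is h_c = 6.49 + 0.23852 = 6.72852 m.
A = πr²/2 = π × 0.562²/2 = 0.496127 m².
Resultant F = γ·h_c·A = 9.81 × 6.72852 × 0.496127 = 32.7477 kN.

F ≈ 32.75 kN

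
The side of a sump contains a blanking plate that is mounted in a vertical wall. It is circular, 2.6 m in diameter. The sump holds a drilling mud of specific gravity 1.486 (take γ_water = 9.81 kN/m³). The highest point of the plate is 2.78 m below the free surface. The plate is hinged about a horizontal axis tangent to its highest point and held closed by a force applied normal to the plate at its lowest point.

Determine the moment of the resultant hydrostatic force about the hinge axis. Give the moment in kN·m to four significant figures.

γ = 1.486 × 9.81 = 14.57766 kN/m³.
The centroid is at the centre, 1.3 m below the top of the plate, so the centroid depth is h_c = 2.78 + 1.3 = 4.08 m.
A = π(1.3)² = 5.30929 m².
Resultant F = γ·h_c·A = 14.57766 × 4.08 × 5.30929 = 315.78 kN.
I_c = πr⁴/4 = π × 1.3⁴/4 = 2.24318 m⁴.
Centre of pressure: y_p = y_c + I_c/(y_c·A) = 4.08 + 2.24318/(4.08 × 5.30929) = 4.08 + 0.103554 = 4.18355 m along the plane.
The resultant acts 1.3 + 0.103554 = 1.40355 m (along the plate) below the hinge at the top edge, so the moment about the hinge is M = F × 1.40355 = 315.78 × 1.40355 = 443.213 kN·m.

M ≈ 443.2 kN·m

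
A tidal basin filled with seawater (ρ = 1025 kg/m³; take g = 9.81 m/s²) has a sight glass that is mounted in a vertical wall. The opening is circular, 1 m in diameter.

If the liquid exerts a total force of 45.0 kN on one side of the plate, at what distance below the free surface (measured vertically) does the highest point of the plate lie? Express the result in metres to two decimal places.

d_top ≈ 5.20 m

γ = ρg = 1025 × 9.81 / 1000 = 10.05525 kN/m³.
A = π(0.5)² = 0.785398 m².
From F = γ·h_c·A, the centroid depth is h_c = 45.0/(10.05525 × 0.785398) = 5.6981 m.
The centroid is at the centre, 0.5 m below the top of the plate, so the highest point sits at h_top = 5.6981 − 0.5 = 5.1981 m below the surface.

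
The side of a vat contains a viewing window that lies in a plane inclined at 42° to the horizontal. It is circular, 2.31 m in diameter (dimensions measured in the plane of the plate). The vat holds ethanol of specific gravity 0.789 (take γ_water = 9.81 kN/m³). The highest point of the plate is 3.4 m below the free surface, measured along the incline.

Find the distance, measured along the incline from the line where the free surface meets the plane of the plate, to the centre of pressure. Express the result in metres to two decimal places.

y_p = 4.63 m

γ = 0.789 × 9.81 = 7.74009 kN/m³.
Let θ = 42° be the plate's angle to the horizontal; measure y along the incline from where the plane meets the free surface. Vertical depth h = y·sinθ with sinθ = 0.669131.
The centroid is at the centre, 1.155 m below the top of the plate, so y_c = 3.4 + 1.155 = 4.555 m and h_c = 4.555 × 0.669131 = 3.04789 m.
A = π(1.155)² = 4.19096 m².
Resultant F = γ·h_c·A = 7.74009 × 3.04789 × 4.19096 = 98.8687 kN.
I_c = πr⁴/4 = π × 1.155⁴/4 = 1.39771 m⁴.
Centre of pressure: y_p = y_c + I_c/(y_c·A) = 4.555 + 1.39771/(4.555 × 4.19096) = 4.555 + 0.0732175 = 4.62822 m along the plane.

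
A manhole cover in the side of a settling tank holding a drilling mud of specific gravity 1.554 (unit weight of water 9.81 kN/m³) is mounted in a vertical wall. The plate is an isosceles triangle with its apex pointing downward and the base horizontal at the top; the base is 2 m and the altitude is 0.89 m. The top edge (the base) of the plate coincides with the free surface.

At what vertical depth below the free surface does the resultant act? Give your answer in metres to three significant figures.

γ = 1.554 × 9.81 = 15.24474 kN/m³.
With the apex down, the centroid sits h/3 = 0.89/3 = 0.296667 m below the base (the top edge), so the centroid depth is h_c = 0.296667 m.
A = ½ × 2 × 0.89 = 0.89 m².
Resultant F = γ·h_c·A = 15.24474 × 0.296667 × 0.89 = 4.02512 kN.
I_c = b·h³/36 = 2 × 0.89³/36 = 0.0391649 m⁴.
Centre of pressure: y_p = y_c + I_c/(y_c·A) = 0.296667 + 0.0391649/(0.296667 × 0.89) = 0.296667 + 0.148333 = 0.445 m along the plane.

h_p = 0.445 m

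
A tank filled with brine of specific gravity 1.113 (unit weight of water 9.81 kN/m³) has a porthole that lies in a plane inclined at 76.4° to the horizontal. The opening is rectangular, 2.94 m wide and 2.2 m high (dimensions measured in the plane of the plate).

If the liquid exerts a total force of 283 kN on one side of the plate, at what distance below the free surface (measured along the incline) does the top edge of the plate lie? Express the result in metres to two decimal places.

γ = 1.113 × 9.81 = 10.91853 kN/m³.
A = 2.94 × 2.2 = 6.468 m².
From F = γ·h_c·A, the centroid depth is h_c = 283/(10.91853 × 6.468) = 4.0073 m.
Let θ = 76.4° be the plate's angle to the horizontal; measure y along the incline from where the plane meets the free surface. Vertical depth h = y·sinθ with sinθ = 0.971961.
Along the incline, y_c = h_c/sinθ = 4.0073/0.971961 = 4.1229 m.
The centroid lies 2.2/2 = 1.1 m below the top edge, so the top edge sits at y_top = 4.1229 − 1.1 = 3.0229 m along the incline.

y_top ≈ 3.02 m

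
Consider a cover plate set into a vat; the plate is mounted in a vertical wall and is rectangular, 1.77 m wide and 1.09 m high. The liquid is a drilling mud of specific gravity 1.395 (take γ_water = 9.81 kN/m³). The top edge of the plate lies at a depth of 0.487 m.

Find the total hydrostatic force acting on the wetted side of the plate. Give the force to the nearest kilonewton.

γ = 1.395 × 9.81 = 13.68495 kN/m³.
The centroid lies 1.09/2 = 0.545 m below the top edge, so the centroid depth is h_c = 0.487 + 0.545 = 1.032 m.
A = 1.77 × 1.09 = 1.9293 m².
Resultant F = γ·h_c·A = 13.68495 × 1.032 × 1.9293 = 27.2473 kN.

F ≈ 27 kN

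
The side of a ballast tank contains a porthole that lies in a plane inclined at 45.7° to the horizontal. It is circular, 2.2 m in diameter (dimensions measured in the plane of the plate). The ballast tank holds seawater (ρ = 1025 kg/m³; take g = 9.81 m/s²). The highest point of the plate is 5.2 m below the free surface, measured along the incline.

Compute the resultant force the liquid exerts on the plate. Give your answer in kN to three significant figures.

γ = ρg = 1025 × 9.81 / 1000 = 10.05525 kN/m³.
Let θ = 45.7° be the plate's angle to the horizontal; measure y along the incline from where the plane meets the free surface. Vertical depth h = y·sinθ with sinθ = 0.715693.
The centroid is at the centre, 1.1 m below the top of the plate, so y_c = 5.2 + 1.1 = 6.3 m and h_c = 6.3 × 0.715693 = 4.50887 m.
A = π(1.1)² = 3.80133 m².
Resultant F = γ·h_c·A = 10.05525 × 4.50887 × 3.80133 = 172.344 kN.

F ≈ 172 kN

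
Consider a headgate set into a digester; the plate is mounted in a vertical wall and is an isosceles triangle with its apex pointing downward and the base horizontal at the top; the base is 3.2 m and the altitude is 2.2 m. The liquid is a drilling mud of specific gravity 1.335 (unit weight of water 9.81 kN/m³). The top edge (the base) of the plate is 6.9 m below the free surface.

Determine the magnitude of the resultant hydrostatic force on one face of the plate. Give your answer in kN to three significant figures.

F ≈ 352 kN

γ = 1.335 × 9.81 = 13.09635 kN/m³.
With the apex down, the centroid sits h/3 = 2.2/3 = 0.733333 m below the base (the top edge), so the centroid depth is h_c = 6.9 + 0.733333 = 7.63333 m.
A = ½ × 3.2 × 2.2 = 3.52 m².
Resultant F = γ·h_c·A = 13.09635 × 7.63333 × 3.52 = 351.89 kN.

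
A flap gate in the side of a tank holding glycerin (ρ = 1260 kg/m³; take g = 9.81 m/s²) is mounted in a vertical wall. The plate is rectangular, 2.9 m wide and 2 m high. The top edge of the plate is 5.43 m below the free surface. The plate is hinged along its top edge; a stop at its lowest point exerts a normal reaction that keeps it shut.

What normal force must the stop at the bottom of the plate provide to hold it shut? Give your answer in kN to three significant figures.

γ = ρg = 1260 × 9.81 / 1000 = 12.3606 kN/m³.
The centroid lies 2/2 = 1 m below the top edge, so the centroid depth is h_c = 5.43 + 1 = 6.43 m.
A = 2.9 × 2 = 5.8 m².
Resultant F = γ·h_c·A = 12.3606 × 6.43 × 5.8 = 460.976 kN.
I_c = b·h³/12 = 2.9 × 2³/12 = 1.93333 m⁴.
Centre of pressure: y_p = y_c + I_c/(y_c·A) = 6.43 + 1.93333/(6.43 × 5.8) = 6.43 + 0.0518402 = 6.48184 m along the plane.
The resultant acts 1 + 0.0518402 = 1.05184 m (along the plate) below the hinge at the top edge, so the moment about the hinge is M = F × 1.05184 = 460.976 × 1.05184 = 484.873 kN·m.
A normal force at the bottom, 2 m from the hinge, must supply this moment: P = 484.873/2 = 242.436 kN.

P ≈ 242 kN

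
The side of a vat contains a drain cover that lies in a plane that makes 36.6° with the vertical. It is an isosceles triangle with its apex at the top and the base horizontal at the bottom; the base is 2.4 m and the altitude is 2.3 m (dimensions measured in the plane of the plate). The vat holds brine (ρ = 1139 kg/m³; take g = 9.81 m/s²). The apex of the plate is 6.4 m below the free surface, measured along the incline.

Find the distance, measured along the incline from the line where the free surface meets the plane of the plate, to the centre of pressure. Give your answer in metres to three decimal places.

y_p = 7.970 m

γ = ρg = 1139 × 9.81 / 1000 = 11.17359 kN/m³.
The plate makes 36.6° with the vertical, i.e. θ = 90° − 36.6° = 53.4° to the horizontal. Measuring y along the incline from the free-surface line, vertical depth h = y·sinθ with sinθ = 0.802817.
With the apex up, the centroid sits 2h/3 = 2 × 2.3/3 = 1.53333 m below the apex, so y_c = 6.4 + 1.53333 = 7.93333 m and h_c = 7.93333 × 0.802817 = 6.36901 m.
A = ½ × 2.4 × 2.3 = 2.76 m².
Resultant F = γ·h_c·A = 11.17359 × 6.36901 × 2.76 = 196.415 kN.
I_c = b·h³/36 = 2.4 × 2.3³/36 = 0.811133 m⁴.
Centre of pressure: y_p = y_c + I_c/(y_c·A) = 7.93333 + 0.811133/(7.93333 × 2.76) = 7.93333 + 0.0370448 = 7.97037 m along the plane.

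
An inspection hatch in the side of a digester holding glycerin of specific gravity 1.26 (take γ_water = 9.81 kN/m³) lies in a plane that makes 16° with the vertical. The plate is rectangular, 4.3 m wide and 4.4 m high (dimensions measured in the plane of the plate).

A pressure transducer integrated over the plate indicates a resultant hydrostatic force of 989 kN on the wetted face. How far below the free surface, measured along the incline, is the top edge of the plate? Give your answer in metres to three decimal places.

y_top ≈ 2.199 m

γ = 1.26 × 9.81 = 12.3606 kN/m³.
A = 4.3 × 4.4 = 18.92 m².
From F = γ·h_c·A, the centroid depth is h_c = 989/(12.3606 × 18.92) = 4.22898 m.
The plate makes 16° with the vertical, i.e. θ = 90° − 16° = 74° to the horizontal. Measuring y along the incline from the free-surface line, vertical depth h = y·sinθ with sinθ = 0.961262.
Along the incline, y_c = h_c/sinθ = 4.22898/0.961262 = 4.3994 m.
The centroid lies 4.4/2 = 2.2 m below the top edge, so the top edge sits at y_top = 4.3994 − 2.2 = 2.1994 m along the incline.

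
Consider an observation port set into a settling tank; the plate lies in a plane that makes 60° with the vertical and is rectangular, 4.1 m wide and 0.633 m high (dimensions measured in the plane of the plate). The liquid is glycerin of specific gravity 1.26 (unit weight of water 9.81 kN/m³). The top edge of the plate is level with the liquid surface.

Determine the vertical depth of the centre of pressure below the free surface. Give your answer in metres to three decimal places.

γ = 1.26 × 9.81 = 12.3606 kN/m³.
The plate makes 60° with the vertical, i.e. θ = 90° − 60° = 30° to the horizontal. Measuring y along the incline from the free-surface line, vertical depth h = y·sinθ with sinθ = 0.500000.
The centroid lies 0.633/2 = 0.3165 m below the top edge, so y_c = 0.3165 m and h_c = 0.3165 × 0.500000 = 0.15825 m.
A = 4.1 × 0.633 = 2.5953 m².
Resultant F = γ·h_c·A = 12.3606 × 0.15825 × 2.5953 = 5.07658 kN.
I_c = b·h³/12 = 4.1 × 0.633³/12 = 0.086659 m⁴.
Centre of pressure: y_p = y_c + I_c/(y_c·A) = 0.3165 + 0.086659/(0.3165 × 2.5953) = 0.3165 + 0.1055 = 0.422 m along the plane.
Vertically, h_p = y_p·sinθ = 0.422 × 0.500000 = 0.211 m.

h_p = 0.211 m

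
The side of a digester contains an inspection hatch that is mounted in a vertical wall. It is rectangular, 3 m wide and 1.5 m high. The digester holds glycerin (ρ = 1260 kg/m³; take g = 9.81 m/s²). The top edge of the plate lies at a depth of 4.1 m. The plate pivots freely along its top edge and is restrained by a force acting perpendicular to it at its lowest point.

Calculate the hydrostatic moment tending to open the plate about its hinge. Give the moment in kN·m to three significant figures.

γ = ρg = 1260 × 9.81 / 1000 = 12.3606 kN/m³.
The centroid lies 1.5/2 = 0.75 m below the top edge, so the centroid depth is h_c = 4.1 + 0.75 = 4.85 m.
A = 3 × 1.5 = 4.5 m².
Resultant F = γ·h_c·A = 12.3606 × 4.85 × 4.5 = 269.77 kN.
I_c = b·h³/12 = 3 × 1.5³/12 = 0.84375 m⁴.
Centre of pressure: y_p = y_c + I_c/(y_c·A) = 4.85 + 0.84375/(4.85 × 4.5) = 4.85 + 0.0386598 = 4.88866 m along the plane.
The resultant acts 0.75 + 0.0386598 = 0.78866 m (along the plate) below the hinge at the top edge, so the moment about the hinge is M = F × 0.78866 = 269.77 × 0.78866 = 212.757 kN·m.

M ≈ 213 kN·m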